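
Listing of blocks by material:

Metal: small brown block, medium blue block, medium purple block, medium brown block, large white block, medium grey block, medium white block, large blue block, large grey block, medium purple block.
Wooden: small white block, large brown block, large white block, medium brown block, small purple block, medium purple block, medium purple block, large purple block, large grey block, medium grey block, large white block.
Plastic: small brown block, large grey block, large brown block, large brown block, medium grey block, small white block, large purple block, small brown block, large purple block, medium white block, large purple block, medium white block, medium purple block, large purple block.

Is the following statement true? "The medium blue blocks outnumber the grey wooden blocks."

medium blue blocks: 1.
grey wooden blocks: 2.
The claim requires 1 > 2, which does not hold.

False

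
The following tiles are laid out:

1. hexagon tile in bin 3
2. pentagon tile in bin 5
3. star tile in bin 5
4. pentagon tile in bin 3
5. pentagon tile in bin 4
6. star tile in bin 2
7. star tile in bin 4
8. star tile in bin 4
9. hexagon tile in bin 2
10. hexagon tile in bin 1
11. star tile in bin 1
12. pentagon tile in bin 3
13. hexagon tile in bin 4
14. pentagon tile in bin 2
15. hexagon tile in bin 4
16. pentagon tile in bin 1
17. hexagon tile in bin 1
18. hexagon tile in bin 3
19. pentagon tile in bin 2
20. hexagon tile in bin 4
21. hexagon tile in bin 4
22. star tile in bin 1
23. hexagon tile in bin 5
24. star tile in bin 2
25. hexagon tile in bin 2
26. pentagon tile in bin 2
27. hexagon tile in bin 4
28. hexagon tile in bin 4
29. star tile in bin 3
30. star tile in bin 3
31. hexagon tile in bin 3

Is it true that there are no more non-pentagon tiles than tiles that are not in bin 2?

There are 23 non-pentagon tiles.
There are 24 tiles that are not in bin 2.
The claim requires 23 ≤ 24, which holds.

True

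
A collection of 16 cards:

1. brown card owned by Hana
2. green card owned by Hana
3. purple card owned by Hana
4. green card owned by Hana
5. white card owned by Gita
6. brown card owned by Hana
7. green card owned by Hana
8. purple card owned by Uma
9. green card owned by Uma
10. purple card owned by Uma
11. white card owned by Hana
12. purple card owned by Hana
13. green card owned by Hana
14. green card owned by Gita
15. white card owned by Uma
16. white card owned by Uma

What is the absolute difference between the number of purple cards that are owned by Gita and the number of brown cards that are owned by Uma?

0

purple cards owned by Gita: 0. brown cards owned by Uma: 0.
|0 − 0| = 0 − 0 = 0.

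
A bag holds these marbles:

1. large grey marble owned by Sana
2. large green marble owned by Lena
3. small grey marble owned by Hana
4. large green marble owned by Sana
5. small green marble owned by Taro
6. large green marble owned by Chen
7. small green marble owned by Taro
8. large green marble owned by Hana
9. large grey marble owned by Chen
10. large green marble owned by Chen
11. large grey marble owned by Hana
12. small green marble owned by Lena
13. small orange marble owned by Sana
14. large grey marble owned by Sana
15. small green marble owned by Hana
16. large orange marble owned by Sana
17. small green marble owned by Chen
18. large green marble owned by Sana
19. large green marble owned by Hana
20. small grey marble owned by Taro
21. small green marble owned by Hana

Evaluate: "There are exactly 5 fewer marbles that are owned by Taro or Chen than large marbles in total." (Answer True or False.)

True

Count of marbles owned by Taro or Chen: 7.
There are 12 large marbles.
The claim requires 12 − 7 (= 5) to equal 5, which holds.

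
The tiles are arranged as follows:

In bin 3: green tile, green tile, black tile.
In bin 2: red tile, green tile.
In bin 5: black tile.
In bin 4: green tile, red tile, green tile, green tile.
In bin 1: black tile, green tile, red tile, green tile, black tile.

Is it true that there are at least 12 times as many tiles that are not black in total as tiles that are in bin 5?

|tiles that are not black| = 11.
|tiles in bin 5| = 1.
The claim requires 11 ≥ 12 × 1 = 12, which does not hold.

False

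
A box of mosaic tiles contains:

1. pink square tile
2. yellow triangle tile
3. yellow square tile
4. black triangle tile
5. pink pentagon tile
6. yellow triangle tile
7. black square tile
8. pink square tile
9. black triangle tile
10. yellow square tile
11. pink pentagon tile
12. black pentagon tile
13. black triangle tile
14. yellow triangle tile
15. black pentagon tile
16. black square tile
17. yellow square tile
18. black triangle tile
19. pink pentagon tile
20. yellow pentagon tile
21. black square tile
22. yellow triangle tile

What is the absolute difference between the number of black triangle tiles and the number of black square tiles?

black triangle tiles: 4. black square tiles: 3.
|4 − 3| = 4 − 3 = 1.

1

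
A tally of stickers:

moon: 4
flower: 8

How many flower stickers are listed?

8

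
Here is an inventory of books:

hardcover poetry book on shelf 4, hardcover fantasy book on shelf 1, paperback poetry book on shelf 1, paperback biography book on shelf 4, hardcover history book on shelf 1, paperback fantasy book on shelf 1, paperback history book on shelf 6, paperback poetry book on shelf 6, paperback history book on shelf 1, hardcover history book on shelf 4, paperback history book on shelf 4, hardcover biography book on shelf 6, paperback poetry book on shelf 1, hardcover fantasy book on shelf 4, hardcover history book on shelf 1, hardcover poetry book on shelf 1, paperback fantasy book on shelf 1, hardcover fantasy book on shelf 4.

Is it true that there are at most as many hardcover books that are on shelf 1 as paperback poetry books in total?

False

|hardcover books on shelf 1| = 4.
|paperback poetry books| = 3.
The claim requires 4 ≤ 3, which does not hold.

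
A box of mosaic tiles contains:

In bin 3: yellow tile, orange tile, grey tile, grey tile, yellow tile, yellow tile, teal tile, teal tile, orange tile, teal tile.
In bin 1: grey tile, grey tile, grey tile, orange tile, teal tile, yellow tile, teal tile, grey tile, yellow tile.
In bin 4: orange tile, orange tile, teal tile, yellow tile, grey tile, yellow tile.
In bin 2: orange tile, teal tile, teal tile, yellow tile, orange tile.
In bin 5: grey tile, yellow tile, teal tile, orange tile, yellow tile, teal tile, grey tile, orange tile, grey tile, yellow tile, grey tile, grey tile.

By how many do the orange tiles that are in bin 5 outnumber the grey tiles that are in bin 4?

1

orange tiles in bin 5: 2.
grey tiles in bin 4: 1.
2 − 1 = 1.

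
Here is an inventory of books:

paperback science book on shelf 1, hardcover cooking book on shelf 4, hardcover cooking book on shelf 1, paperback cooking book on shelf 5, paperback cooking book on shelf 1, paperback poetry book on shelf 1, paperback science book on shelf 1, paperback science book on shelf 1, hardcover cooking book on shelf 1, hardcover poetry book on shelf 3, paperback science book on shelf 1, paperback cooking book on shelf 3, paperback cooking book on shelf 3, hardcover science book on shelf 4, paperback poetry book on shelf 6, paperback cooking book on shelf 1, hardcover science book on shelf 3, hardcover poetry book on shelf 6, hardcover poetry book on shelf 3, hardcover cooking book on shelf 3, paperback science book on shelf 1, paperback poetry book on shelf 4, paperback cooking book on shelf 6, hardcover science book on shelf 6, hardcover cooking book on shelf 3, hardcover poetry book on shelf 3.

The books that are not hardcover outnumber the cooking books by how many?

books that are not hardcover: 14.
cooking books: 11.
14 − 11 = 3.

3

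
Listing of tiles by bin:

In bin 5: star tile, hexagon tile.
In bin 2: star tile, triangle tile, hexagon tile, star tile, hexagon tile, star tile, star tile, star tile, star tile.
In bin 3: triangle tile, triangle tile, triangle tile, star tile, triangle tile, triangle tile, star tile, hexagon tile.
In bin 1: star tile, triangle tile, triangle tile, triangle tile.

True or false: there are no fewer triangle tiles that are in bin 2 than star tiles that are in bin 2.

|triangle tiles in bin 2| = 1.
|star tiles in bin 2| = 6.
The claim requires 1 ≥ 6, which does not hold.

False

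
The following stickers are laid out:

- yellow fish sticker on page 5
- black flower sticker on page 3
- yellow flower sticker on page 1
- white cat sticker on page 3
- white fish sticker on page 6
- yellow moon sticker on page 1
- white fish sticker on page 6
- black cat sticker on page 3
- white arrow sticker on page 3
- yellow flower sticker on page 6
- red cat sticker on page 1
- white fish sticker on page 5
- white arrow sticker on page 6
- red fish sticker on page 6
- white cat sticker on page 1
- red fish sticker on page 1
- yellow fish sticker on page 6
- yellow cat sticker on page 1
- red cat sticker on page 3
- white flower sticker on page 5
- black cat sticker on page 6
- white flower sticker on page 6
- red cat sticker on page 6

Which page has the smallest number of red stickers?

page 5

Counts by page (restricted to red stickers): page 1→2, page 6→2, page 3→1, page 5→0.
The minimum is 0, held uniquely by page 5.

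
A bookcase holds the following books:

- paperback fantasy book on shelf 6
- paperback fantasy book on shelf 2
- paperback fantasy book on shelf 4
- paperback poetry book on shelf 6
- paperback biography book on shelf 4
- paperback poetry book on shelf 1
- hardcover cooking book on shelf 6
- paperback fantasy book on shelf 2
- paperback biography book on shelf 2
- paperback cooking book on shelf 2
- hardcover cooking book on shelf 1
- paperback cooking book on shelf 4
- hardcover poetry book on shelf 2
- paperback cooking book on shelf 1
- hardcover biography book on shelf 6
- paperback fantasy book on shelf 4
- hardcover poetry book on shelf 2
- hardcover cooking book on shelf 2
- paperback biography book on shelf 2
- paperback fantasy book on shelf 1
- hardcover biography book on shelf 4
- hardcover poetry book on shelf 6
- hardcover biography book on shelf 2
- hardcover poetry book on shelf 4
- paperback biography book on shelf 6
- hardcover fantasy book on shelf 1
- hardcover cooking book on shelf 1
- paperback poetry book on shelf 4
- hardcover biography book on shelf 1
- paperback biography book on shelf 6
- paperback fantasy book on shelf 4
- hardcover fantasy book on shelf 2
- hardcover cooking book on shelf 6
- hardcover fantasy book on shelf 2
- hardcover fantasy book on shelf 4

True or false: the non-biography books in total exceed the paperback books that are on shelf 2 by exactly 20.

non-biography books: 26.
paperback books on shelf 2: 5.
The claim requires 26 − 5 (= 21) to equal 20, which does not hold.

False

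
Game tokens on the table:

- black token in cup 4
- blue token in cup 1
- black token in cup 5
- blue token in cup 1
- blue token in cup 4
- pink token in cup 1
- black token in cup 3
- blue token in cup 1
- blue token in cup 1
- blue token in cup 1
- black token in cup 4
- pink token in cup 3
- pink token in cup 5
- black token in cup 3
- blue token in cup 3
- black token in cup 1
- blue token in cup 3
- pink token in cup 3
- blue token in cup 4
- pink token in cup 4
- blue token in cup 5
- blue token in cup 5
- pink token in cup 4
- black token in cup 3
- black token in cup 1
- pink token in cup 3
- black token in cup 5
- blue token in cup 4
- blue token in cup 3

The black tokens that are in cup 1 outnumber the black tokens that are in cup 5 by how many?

black tokens in cup 1: 2.
black tokens in cup 5: 2.
2 − 2 = 0.

0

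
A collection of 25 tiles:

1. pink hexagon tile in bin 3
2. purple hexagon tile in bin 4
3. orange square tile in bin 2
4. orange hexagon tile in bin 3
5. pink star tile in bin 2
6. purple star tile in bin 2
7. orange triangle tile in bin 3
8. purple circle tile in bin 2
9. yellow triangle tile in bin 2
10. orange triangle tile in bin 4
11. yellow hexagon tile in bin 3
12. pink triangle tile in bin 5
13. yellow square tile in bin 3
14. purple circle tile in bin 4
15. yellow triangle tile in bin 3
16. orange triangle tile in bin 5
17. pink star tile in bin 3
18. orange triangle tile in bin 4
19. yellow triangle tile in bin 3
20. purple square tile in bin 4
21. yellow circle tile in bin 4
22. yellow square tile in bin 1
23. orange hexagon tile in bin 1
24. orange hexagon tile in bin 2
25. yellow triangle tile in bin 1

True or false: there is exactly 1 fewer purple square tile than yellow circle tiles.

False

There is 1 purple square tile.
There is 1 yellow circle tile.
The claim requires 1 − 1 (= 0) to equal 1, which does not hold.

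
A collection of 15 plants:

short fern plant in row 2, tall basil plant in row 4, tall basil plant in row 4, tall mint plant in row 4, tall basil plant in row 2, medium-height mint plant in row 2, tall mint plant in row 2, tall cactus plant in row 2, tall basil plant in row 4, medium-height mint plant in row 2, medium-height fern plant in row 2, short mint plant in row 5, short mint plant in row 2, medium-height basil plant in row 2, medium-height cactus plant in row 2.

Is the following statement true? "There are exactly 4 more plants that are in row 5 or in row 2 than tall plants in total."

True

plants in row 5 or in row 2: 11.
tall plants: 7.
The claim requires 11 − 7 (= 4) to equal 4, which holds.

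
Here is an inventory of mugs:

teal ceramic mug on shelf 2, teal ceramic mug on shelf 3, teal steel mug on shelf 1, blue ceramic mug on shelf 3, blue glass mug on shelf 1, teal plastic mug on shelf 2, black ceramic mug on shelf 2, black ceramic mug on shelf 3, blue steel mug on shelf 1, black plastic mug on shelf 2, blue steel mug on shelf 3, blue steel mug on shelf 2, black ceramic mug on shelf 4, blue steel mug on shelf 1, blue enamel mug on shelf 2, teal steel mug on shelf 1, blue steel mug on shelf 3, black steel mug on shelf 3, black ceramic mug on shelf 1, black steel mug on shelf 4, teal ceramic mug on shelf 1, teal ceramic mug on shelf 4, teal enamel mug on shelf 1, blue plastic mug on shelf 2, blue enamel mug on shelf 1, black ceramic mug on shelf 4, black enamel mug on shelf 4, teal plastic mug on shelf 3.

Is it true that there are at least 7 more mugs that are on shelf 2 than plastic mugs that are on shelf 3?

False

mugs on shelf 2: 7.
plastic mugs on shelf 3: 1.
The claim requires 7 − 1 = 6 ≥ 7, which does not hold.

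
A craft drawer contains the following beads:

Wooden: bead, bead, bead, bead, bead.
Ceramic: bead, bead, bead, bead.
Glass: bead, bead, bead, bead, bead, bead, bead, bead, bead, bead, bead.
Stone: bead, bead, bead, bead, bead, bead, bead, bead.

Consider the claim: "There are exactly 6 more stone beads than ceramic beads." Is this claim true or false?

|stone beads| = 8.
|ceramic beads| = 4.
The claim requires 8 − 4 (= 4) to equal 6, which does not hold.

False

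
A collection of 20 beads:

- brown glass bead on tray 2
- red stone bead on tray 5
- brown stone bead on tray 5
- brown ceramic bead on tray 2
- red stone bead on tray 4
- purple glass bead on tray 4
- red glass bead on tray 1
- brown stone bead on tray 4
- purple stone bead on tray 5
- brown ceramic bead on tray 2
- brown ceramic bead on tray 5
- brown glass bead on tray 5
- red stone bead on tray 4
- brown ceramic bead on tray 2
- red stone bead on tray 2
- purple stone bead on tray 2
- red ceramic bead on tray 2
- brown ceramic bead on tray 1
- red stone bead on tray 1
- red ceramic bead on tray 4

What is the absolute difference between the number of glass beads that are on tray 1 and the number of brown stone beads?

1

glass beads on tray 1: 1. brown stone beads: 2.
|1 − 2| = 2 − 1 = 1.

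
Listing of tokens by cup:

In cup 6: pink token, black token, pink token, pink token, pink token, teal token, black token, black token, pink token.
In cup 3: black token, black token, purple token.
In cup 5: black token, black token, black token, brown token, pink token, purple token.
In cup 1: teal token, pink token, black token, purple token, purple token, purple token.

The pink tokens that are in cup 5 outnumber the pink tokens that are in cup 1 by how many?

0

pink tokens in cup 5: 1.
pink tokens in cup 1: 1.
1 − 1 = 0.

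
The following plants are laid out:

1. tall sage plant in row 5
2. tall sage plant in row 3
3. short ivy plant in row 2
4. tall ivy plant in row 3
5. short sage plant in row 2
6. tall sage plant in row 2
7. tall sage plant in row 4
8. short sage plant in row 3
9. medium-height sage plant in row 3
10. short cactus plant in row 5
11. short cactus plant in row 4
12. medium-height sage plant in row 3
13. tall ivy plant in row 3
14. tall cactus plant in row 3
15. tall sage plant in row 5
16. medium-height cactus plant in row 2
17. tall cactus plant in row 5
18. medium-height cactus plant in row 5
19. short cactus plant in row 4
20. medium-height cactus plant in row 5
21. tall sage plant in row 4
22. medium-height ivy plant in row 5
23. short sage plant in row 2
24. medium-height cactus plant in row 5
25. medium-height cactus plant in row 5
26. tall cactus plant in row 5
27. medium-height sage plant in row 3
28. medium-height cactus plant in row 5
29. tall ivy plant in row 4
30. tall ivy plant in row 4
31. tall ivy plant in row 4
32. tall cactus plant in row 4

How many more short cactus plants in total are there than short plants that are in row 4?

short cactus plants: 3.
short plants in row 4: 2.
3 − 2 = 1.

1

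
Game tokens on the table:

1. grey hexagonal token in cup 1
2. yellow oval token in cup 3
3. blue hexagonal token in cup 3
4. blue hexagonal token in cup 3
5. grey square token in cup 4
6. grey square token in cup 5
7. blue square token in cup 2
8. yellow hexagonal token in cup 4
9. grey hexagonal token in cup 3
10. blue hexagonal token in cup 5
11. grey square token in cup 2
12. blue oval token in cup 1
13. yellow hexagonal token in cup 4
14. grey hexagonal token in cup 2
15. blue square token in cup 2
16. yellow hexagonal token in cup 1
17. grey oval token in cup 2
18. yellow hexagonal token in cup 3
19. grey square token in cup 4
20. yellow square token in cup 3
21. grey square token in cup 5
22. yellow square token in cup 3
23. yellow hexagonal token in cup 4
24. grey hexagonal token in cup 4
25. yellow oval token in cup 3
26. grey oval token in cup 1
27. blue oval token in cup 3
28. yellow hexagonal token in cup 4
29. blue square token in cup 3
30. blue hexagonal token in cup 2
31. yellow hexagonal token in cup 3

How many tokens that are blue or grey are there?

20

blue: 9; grey: 11; together 9 + 11 = 20.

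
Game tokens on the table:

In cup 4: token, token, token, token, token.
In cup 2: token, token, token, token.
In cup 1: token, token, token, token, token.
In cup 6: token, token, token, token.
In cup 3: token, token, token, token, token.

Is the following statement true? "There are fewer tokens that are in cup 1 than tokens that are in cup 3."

|tokens in cup 1| = 5.
|tokens in cup 3| = 5.
The claim requires 5 < 5, which does not hold.

False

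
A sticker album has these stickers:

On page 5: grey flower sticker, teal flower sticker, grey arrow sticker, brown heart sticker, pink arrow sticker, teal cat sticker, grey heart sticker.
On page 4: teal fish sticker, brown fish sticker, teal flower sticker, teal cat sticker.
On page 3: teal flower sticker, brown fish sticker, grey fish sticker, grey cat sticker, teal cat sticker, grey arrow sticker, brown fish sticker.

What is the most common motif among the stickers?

fish

Counts by motif: fish 5, cat 4, flower 4, arrow 3, heart 2.
The maximum is 5, held uniquely by fish.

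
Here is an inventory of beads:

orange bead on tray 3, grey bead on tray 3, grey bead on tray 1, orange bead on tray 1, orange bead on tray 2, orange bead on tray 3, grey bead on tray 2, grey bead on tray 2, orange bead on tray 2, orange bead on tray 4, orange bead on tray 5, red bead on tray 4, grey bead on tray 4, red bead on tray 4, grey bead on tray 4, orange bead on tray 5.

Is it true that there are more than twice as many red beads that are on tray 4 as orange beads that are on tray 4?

|red beads on tray 4| = 2.
|orange beads on tray 4| = 1.
The claim requires 2 > 2 × 1 = 2, which does not hold.

False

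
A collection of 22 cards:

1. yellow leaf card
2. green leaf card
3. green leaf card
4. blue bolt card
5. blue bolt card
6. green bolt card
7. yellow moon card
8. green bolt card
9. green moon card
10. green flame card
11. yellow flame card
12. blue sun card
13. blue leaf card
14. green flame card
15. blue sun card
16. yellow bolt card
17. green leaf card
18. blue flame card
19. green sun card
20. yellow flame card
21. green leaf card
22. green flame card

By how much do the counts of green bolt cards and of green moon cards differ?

green bolt cards: 2. green moon cards: 1.
|2 − 1| = 2 − 1 = 1.

1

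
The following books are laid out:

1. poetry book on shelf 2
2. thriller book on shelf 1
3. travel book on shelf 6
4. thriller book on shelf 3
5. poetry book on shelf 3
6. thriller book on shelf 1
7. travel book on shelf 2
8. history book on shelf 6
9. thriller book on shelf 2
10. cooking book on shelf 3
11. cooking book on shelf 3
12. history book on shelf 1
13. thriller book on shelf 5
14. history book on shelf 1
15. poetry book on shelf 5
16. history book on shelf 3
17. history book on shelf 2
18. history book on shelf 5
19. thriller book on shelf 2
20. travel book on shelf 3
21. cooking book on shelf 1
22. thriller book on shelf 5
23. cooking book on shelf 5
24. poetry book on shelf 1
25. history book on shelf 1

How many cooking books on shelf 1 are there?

1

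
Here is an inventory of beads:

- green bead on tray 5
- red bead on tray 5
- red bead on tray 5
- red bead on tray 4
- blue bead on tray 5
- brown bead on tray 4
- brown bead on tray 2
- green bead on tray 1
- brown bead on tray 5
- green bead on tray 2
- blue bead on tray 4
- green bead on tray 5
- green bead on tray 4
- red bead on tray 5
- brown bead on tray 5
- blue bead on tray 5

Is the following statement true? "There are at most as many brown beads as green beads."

True

brown beads: 4.
green beads: 5.
The claim requires 4 ≤ 5, which holds.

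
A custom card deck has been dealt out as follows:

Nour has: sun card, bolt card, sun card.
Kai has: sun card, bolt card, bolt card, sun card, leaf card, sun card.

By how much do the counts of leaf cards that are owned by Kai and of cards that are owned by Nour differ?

2

leaf cards owned by Kai: 1. cards owned by Nour: 3.
|1 − 3| = 3 − 1 = 2.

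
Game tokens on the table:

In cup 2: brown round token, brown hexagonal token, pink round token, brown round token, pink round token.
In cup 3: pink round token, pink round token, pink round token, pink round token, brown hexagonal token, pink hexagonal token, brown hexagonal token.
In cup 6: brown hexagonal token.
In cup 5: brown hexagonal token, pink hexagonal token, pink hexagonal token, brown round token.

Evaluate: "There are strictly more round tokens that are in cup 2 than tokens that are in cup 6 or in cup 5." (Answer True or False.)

|round tokens in cup 2| = 4.
|tokens in cup 6 or in cup 5| = 5.
The claim requires 4 > 5, which does not hold.

False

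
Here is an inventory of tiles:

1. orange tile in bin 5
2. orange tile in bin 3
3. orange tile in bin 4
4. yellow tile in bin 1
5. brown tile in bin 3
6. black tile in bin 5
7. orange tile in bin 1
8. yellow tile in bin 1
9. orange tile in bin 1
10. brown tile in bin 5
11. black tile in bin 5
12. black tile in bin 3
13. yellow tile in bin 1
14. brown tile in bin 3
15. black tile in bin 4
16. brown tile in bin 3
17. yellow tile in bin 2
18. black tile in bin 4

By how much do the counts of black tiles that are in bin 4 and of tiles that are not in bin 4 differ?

black tiles in bin 4: 2. tiles that are not in bin 4: 15.
|2 − 15| = 15 − 2 = 13.

13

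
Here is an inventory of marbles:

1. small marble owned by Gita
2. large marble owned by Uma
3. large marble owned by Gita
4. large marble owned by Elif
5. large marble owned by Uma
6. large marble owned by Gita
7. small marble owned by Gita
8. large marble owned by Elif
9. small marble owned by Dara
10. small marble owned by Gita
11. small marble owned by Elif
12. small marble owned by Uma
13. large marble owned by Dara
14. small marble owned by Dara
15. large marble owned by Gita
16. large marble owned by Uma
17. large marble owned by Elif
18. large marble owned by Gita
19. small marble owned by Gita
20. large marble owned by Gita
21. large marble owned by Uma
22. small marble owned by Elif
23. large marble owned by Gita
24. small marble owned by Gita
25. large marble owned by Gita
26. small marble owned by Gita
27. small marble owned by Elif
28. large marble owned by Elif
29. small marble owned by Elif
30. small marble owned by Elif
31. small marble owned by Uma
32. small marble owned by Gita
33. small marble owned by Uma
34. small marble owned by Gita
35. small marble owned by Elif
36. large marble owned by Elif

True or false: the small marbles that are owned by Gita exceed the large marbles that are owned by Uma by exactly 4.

True

|small marbles owned by Gita| = 8.
|large marbles owned by Uma| = 4.
The claim requires 8 − 4 (= 4) to equal 4, which holds.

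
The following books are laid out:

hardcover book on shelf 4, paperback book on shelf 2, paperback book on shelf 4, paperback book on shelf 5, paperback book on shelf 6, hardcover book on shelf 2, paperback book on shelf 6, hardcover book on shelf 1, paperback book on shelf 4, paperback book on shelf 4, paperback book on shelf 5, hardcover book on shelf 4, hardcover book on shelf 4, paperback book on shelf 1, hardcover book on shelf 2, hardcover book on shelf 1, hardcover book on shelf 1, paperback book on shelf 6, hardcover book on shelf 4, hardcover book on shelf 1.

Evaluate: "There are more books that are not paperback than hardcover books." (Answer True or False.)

False

|books that are not paperback| = 10.
|hardcover books| = 10.
The claim requires 10 > 10, which does not hold.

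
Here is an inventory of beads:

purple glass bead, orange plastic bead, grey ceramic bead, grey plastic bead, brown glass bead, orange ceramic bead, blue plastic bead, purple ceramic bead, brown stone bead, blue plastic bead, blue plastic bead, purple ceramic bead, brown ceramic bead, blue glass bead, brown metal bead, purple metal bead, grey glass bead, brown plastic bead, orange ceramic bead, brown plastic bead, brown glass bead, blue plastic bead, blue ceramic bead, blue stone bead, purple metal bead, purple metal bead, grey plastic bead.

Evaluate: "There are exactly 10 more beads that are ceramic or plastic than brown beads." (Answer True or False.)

|beads that are ceramic or plastic| = 16.
|brown beads| = 7.
The claim requires 16 − 7 (= 9) to equal 10, which does not hold.

False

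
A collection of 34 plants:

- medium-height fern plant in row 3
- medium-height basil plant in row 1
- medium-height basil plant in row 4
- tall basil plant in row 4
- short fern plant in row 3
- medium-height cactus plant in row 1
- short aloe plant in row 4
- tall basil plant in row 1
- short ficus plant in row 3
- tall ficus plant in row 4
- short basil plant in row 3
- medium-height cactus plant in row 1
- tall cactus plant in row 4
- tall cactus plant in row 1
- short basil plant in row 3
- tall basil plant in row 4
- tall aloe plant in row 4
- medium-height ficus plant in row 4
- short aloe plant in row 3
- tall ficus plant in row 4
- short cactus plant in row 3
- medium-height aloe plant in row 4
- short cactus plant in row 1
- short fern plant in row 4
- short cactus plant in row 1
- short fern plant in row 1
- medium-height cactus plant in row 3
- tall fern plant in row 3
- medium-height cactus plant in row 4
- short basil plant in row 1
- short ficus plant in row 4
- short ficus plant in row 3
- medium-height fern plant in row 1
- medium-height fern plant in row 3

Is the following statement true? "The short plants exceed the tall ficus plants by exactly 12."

short plants: 14.
tall ficus plants: 2.
The claim requires 14 − 2 (= 12) to equal 12, which holds.

True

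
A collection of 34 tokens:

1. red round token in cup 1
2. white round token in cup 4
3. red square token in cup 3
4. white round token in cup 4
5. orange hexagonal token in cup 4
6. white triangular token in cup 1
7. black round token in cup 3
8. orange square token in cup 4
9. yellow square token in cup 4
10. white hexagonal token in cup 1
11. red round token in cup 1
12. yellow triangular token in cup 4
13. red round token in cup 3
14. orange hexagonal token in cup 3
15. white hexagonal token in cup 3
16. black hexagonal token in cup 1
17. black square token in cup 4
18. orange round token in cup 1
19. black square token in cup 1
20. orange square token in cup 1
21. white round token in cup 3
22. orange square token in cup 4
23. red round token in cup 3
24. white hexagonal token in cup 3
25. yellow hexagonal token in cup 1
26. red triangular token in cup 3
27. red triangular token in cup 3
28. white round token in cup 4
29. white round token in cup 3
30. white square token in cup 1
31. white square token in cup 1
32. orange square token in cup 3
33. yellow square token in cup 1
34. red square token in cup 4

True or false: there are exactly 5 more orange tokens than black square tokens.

True

orange tokens: 7.
black square tokens: 2.
The claim requires 7 − 2 (= 5) to equal 5, which holds.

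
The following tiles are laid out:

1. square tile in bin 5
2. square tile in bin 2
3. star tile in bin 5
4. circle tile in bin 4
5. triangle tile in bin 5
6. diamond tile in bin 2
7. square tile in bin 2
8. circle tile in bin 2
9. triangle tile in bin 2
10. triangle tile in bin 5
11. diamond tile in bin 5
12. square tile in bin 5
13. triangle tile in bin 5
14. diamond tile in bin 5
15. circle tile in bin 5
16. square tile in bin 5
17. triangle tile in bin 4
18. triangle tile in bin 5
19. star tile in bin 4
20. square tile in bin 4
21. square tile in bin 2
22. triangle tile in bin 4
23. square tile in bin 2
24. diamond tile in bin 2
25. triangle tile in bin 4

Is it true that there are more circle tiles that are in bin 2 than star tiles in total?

circle tiles in bin 2: 1.
star tiles: 2.
The claim requires 1 > 2, which does not hold.

False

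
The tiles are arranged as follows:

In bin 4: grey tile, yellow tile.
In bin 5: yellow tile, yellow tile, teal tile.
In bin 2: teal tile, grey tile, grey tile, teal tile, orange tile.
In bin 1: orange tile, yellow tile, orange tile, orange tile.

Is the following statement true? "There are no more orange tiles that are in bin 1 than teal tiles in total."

True

|orange tiles in bin 1| = 3.
|teal tiles| = 3.
The claim requires 3 ≤ 3, which holds.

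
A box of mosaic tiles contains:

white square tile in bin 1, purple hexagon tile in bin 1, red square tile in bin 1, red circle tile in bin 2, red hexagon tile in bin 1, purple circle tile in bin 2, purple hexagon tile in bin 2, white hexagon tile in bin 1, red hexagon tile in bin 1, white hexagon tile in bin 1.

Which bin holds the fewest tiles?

bin 2

Counts by bin: bin 1→7, bin 2→3.
The minimum is 3, held uniquely by bin 2.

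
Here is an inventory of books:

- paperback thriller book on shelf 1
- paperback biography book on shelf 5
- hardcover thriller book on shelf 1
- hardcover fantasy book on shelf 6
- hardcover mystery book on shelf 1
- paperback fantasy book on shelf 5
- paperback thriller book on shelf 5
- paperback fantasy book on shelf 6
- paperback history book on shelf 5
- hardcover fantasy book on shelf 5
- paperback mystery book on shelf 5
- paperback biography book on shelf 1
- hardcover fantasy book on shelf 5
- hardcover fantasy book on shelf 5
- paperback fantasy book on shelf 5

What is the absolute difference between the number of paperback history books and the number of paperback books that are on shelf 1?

paperback history books: 1. paperback books on shelf 1: 2.
|1 − 2| = 2 − 1 = 1.

1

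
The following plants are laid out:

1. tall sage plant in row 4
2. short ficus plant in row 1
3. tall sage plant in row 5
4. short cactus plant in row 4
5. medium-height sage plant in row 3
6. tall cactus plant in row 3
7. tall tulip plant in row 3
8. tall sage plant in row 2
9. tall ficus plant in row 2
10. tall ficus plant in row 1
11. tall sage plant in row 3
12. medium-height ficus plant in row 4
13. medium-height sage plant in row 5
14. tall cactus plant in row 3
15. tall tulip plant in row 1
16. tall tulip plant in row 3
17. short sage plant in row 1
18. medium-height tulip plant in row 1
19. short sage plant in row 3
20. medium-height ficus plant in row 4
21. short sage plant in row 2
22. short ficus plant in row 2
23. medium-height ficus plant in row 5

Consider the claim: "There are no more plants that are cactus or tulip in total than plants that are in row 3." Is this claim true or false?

True

plants that are cactus or tulip: 7.
plants in row 3: 7.
The claim requires 7 ≤ 7, which holds.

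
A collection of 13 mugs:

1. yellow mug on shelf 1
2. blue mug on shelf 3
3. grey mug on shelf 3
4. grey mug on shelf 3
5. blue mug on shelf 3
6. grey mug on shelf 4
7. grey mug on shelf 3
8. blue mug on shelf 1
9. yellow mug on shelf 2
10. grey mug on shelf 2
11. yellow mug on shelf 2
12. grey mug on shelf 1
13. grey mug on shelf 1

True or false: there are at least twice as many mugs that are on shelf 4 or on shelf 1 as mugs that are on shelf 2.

|mugs on shelf 4 or on shelf 1| = 5.
|mugs on shelf 2| = 3.
The claim requires 5 ≥ 2 × 3 = 6, which does not hold.

False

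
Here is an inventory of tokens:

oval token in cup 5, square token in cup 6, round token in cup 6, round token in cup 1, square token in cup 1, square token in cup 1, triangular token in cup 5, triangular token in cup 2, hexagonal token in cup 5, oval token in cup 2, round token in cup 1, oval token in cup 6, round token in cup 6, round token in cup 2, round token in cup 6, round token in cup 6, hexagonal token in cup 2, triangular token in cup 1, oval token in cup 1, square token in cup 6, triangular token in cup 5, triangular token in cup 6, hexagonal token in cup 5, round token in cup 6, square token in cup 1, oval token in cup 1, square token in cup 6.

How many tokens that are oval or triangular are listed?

oval: 5; triangular: 5; together 5 + 5 = 10.

10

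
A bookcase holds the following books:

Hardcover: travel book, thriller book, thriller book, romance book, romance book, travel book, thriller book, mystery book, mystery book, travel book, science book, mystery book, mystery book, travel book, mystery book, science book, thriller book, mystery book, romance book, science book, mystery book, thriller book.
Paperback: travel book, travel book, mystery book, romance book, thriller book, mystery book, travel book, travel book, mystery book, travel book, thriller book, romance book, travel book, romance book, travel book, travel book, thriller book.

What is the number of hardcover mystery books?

7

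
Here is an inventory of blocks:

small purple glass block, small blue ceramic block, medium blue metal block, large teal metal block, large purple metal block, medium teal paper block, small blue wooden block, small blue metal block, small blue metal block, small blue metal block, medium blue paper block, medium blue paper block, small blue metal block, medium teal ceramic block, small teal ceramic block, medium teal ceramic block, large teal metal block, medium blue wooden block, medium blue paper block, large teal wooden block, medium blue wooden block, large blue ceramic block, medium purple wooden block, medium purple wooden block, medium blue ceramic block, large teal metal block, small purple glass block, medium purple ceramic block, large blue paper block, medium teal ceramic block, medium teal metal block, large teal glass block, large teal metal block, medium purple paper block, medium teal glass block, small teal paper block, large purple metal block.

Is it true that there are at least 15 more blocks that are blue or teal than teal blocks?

|blocks that are blue or teal| = 29.
|teal blocks| = 14.
The claim requires 29 − 14 = 15 ≥ 15, which holds.

True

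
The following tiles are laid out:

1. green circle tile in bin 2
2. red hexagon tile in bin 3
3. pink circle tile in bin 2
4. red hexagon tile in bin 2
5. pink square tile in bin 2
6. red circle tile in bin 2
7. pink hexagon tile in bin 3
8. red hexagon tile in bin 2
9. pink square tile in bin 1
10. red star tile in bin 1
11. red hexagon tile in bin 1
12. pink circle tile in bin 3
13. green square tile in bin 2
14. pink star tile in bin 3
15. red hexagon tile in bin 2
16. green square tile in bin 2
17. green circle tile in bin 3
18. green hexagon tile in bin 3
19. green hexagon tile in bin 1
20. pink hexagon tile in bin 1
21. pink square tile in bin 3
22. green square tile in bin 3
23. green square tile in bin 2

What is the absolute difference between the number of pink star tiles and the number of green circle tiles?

pink star tiles: 1. green circle tiles: 2.
|1 − 2| = 2 − 1 = 1.

1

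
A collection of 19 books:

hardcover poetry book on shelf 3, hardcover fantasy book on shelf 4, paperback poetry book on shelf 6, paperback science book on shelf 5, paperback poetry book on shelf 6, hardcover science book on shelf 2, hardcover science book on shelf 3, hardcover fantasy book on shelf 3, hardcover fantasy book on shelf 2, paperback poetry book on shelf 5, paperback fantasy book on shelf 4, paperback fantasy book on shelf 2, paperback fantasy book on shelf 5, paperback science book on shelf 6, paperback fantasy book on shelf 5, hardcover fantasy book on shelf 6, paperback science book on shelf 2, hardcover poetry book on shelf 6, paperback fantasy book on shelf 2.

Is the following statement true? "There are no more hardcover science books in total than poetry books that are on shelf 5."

False

|hardcover science books| = 2.
|poetry books on shelf 5| = 1.
The claim requires 2 ≤ 1, which does not hold.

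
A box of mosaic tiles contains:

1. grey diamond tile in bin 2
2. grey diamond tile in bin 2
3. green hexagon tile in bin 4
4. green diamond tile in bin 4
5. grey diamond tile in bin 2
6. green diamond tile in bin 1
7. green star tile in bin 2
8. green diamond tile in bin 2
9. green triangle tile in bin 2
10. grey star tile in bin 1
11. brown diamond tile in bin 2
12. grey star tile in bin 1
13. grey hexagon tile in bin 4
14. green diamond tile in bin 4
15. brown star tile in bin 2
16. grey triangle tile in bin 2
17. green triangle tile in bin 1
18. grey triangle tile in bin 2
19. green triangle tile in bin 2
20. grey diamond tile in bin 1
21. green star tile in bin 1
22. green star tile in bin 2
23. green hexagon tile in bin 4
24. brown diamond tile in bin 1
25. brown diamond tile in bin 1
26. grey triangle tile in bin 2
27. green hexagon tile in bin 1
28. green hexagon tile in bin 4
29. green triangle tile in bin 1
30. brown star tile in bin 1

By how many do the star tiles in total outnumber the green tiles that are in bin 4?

star tiles: 7.
green tiles in bin 4: 5.
7 − 5 = 2.

2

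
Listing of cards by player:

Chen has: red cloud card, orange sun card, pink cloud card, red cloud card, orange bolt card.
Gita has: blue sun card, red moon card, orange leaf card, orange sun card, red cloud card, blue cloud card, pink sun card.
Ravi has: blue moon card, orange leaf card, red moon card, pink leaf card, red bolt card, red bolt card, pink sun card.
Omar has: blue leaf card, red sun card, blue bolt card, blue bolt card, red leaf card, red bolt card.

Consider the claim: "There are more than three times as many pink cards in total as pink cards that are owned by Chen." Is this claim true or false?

True

There are 4 pink cards.
Count of pink cards owned by Chen: 1.
The claim requires 4 > 3 × 1 = 3, which holds.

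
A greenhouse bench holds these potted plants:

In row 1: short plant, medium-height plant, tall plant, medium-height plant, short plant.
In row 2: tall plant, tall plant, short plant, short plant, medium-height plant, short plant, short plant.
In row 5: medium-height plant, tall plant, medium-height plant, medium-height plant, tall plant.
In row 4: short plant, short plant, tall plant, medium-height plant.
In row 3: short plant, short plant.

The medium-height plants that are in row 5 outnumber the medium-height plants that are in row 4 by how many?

medium-height plants in row 5: 3.
medium-height plants in row 4: 1.
3 − 1 = 2.

2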